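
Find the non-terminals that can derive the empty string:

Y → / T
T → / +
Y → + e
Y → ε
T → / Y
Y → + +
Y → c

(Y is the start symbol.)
ε-productions: Y → ε
So Y is immediately nullable.
No further non-terminal can be added: every production for the remaining non-terminals contains a terminal or a non-nullable non-terminal.
Nullable = { 'Y' }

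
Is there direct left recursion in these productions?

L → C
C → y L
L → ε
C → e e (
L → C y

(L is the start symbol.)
No direct left recursion

Direct left recursion occurs when N → N α for some non-terminal N (the right-hand side begins with the left-hand side itself).

L → C: starts with C
C → y L: starts with y
L → ε: starts with ε
C → e e (: starts with e
L → C y: starts with C

No direct left recursion found.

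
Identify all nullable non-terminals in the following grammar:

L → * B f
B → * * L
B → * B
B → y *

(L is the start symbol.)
There are no ε-productions, so no non-terminal can derive ε.
No non-terminals are nullable.

Answer: None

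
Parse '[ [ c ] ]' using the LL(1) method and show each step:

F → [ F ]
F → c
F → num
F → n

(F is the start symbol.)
LL(1) parsing maintains a stack (initially the start symbol over $) and the input. At each step: if the stack top is a terminal, match it against the current input token; if it is a non-terminal N, replace it with the RHS of M[N, lookahead] (the unique production whose predict set contains the lookahead).

Stack is shown with the top on the left.

Stack      Input        Action
------------------------------
F $        [ [ c ] ] $  output F → [ F ]
[ F ] $    [ [ c ] ] $  match '['
F ] $      [ c ] ] $    output F → [ F ]
[ F ] ] $  [ c ] ] $    match '['
F ] ] $    c ] ] $      output F → c
c ] ] $    c ] ] $      match 'c'
] ] $      ] ] $        match ']'
] $        ] $          match ']'
$          $            accept

The string is accepted.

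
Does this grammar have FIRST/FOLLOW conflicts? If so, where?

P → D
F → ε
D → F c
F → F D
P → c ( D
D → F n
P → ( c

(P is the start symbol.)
Yes. F → F D with FOLLOW(F) on { 'c', 'n' }

Nullable non-terminals: F.
FIRST sets used below: FIRST(F) = { 'c', 'n', ε }, FIRST(D) = { 'c', 'n' }

F: nullable alternative(s) F → ε; FOLLOW(F) = { 'c', 'n' }
  F → ε: FIRST \ {ε} = { } — this is the only nullable alternative, skip
  F → F D: FIRST \ {ε} = { 'c', 'n' } — overlaps FOLLOW(F) on { 'c', 'n' }: CONFLICT

D, P have no nullable alternative, so no FIRST/FOLLOW check is needed there.

So the grammar has 1 FIRST/FOLLOW conflict (marked CONFLICT above).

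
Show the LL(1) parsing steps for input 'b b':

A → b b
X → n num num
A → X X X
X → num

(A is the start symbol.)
Stack is shown with the top on the left.

Stack  Input  Action
--------------------
A $    b b $  output A → b b
b b $  b b $  match 'b'
b $    b $    match 'b'
$      $      accept

The string is accepted.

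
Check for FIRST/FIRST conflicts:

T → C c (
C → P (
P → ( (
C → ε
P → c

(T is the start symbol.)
A FIRST/FIRST conflict occurs when two productions N → α and N → β for the same non-terminal have FIRST(α) ∩ FIRST(β) ≠ ∅ (with ε ∈ FIRST of a nullable right-hand side, so two nullable alternatives also conflict).

FIRST sets of the non-terminals at (or reachable through a nullable prefix from) the front of some alternative:
  FIRST(P) = { '(', 'c' }

Productions for C:
  C → P (: FIRST = { '(', 'c' }
  C → ε: FIRST = { ε }
Productions for P:
  P → ( (: FIRST = { '(' }
  P → c: FIRST = { 'c' }
T has only one production, so no FIRST/FIRST conflict is possible there.

All alternatives of each non-terminal have pairwise disjoint FIRST sets.

Answer: No FIRST/FIRST conflicts.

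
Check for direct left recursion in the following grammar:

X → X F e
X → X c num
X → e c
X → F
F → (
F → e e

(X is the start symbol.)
Yes, X is left-recursive

Direct left recursion occurs when N → N α for some non-terminal N (the right-hand side begins with the left-hand side itself).

X → X F e: LEFT RECURSIVE (starts with X)
X → X c num: LEFT RECURSIVE (starts with X)
X → e c: starts with e
X → F: starts with F
F → (: starts with '('
F → e e: starts with e

The grammar has direct left recursion on: X.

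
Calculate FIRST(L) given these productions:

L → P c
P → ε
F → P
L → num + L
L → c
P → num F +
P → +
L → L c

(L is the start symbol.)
{ '+', 'c', 'num' }

FIRST sets of the other non-terminals involved (by the same procedure, iterated to a fixed point):
  FIRST(P) = { '+', 'num', ε }

From L → P c:
  - P is a non-terminal: add FIRST(P) \ {ε} = { '+', 'num' }
    P is nullable, so continue to the next symbol
  - c is a terminal: add 'c' and stop
From L → num + L:
  - num is a terminal: add 'num' and stop
From L → c:
  - c is a terminal: add 'c' and stop
From L → L c:
  - L is the symbol being defined: contributes nothing new
    L is not nullable, so stop

Collecting: FIRST(L) = { '+', 'c', 'num' }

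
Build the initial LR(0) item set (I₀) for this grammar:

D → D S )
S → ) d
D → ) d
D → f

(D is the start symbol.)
{ [D → . ) d], [D → . D S )], [D → . f], [D' → . D] }

First, augment the grammar with D' → D
I₀ = CLOSURE({ [D' → . D] }):
  [D' → . D] has the dot before D: add [D → . D S )], [D → . ) d], [D → . f]
No further items can be added.

I₀ = { [D → . ) d], [D → . D S )], [D → . f], [D' → . D] }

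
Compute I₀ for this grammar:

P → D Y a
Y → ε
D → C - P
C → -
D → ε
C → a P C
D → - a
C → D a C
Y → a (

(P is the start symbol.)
First, augment the grammar with P' → P
I₀ = CLOSURE({ [P' → . P] }):
  [P' → . P] has the dot before P: add [P → . D Y a]
  [P → . D Y a] has the dot before D: add [D → . C - P], [D → .], [D → . - a]
  [D → . C - P] has the dot before C: add [C → . -], [C → . a P C], [C → . D a C]
No further items can be added.

I₀ = { [C → . -], [C → . D a C], [C → . a P C], [D → . - a], [D → . C - P], [D → .], [P → . D Y a], [P' → . P] }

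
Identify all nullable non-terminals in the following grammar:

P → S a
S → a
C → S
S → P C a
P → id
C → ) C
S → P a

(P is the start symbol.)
None

There are no ε-productions, so no non-terminal can derive ε.
No non-terminals are nullable.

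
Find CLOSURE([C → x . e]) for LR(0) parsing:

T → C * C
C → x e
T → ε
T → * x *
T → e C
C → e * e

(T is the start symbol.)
To compute CLOSURE, for each item [A → α.Bβ] where B is a non-terminal, add [B → .γ] for all productions B → γ; repeat for the newly added items until nothing changes.

Start with: [C → x . e]
The dot precedes the terminal e, so nothing is added.

CLOSURE = { [C → x . e] }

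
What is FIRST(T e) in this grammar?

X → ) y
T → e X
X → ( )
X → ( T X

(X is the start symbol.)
FIRST sets of the non-terminals involved (from the grammar, by fixed-point iteration):
  FIRST(T) = { 'e' }

To compute FIRST(T e), process the symbols left to right:
Symbol T is a non-terminal. Add FIRST(T) \ {ε} = { 'e' }
T is not nullable (ε ∉ FIRST(T)), so stop here.
FIRST(T e) = { 'e' }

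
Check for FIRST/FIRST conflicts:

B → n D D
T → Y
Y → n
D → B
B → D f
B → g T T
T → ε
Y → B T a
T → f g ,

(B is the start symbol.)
Yes. B → n D D / B → D f on { 'n' }; B → D f / B → g T T on { 'g' }; Y → n / Y → B T a on { 'n' }

FIRST sets of the non-terminals at (or reachable through a nullable prefix from) the front of some alternative:
  FIRST(D) = { 'g', 'n' }
  FIRST(Y) = { 'g', 'n' }
  FIRST(B) = { 'g', 'n' }

Productions for B:
  B → n D D: FIRST = { 'n' }
  B → D f: FIRST = { 'g', 'n' }
  B → g T T: FIRST = { 'g' }
Productions for T:
  T → Y: FIRST = { 'g', 'n' }
  T → ε: FIRST = { ε }
  T → f g ,: FIRST = { 'f' }
Productions for Y:
  Y → n: FIRST = { 'n' }
  Y → B T a: FIRST = { 'g', 'n' }
D has only one production, so no FIRST/FIRST conflict is possible there.

Conflict for B: B → n D D and B → D f
  Overlap: { 'n' }
Conflict for B: B → D f and B → g T T
  Overlap: { 'g' }
Conflict for Y: Y → n and Y → B T a
  Overlap: { 'n' }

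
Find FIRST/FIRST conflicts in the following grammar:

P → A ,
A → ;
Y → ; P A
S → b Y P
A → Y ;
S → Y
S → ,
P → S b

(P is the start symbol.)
A FIRST/FIRST conflict occurs when two productions N → α and N → β for the same non-terminal have FIRST(α) ∩ FIRST(β) ≠ ∅ (with ε ∈ FIRST of a nullable right-hand side, so two nullable alternatives also conflict).

FIRST sets of the non-terminals at (or reachable through a nullable prefix from) the front of some alternative:
  FIRST(A) = { ';' }
  FIRST(S) = { ',', ';', 'b' }
  FIRST(Y) = { ';' }

Productions for P:
  P → A ,: FIRST = { ';' }
  P → S b: FIRST = { ',', ';', 'b' }
Productions for A:
  A → ;: FIRST = { ';' }
  A → Y ;: FIRST = { ';' }
Productions for S:
  S → b Y P: FIRST = { 'b' }
  S → Y: FIRST = { ';' }
  S → ,: FIRST = { ',' }
Y has only one production, so no FIRST/FIRST conflict is possible there.

Conflict for P: P → A , and P → S b
  Overlap: { ';' }
Conflict for A: A → ; and A → Y ;
  Overlap: { ';' }

Answer: Yes. P → A ',' / P → S b on { ';' }; A → ';' / A → Y ';' on { ';' }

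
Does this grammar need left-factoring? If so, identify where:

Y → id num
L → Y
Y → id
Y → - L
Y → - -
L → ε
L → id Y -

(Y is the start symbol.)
Left-factoring is needed when two productions for the same non-terminal
share a common prefix on the right-hand side.

Productions for Y:
  Y → id num
  Y → id
  Y → - L
  Y → - -
Productions for L:
  L → Y
  L → ε
  L → id Y -

Found common prefix 'id' in productions for Y
Found common prefix '-' in productions for Y

Answer: Yes, Y has productions with common prefix 'id'; Y has productions with common prefix '-'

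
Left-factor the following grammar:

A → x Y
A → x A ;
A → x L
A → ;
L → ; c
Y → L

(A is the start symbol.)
Left-factoring transforms A → αβ₁ | αβ₂ into A → αA' and A' → β₁ | β₂
(α is the longest common prefix among the alternatives). Repeat until
no nonterminal has two alternatives with a common prefix.

Round 1: A has alternatives sharing prefix 'x'. Introduce A': A → x A'
  Add: A' → Y
  Add: A' → A ;
  Add: A' → L

No remaining common prefixes — done.

Resulting grammar:
A → x A'
A' → Y
A' → A ;
A' → L
A → ;
L → ; c
Y → L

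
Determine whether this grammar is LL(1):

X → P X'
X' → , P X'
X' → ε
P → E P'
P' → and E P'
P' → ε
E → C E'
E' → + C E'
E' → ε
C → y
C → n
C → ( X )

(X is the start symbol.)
A grammar is LL(1) if for each non-terminal N with multiple productions, the predict sets of those productions are pairwise disjoint, where PREDICT(N → α) = (FIRST(α) \ {ε}) ∪ (FOLLOW(N) if α ⇒* ε).

Relevant sets:
  FOLLOW(X') = { $, ')' }
  FOLLOW(P') = { $, ')', ',' }
  FOLLOW(E') = { $, ')', ',', 'and' }

For X':
  PREDICT(X' → ',' P X') = { ',' }
  PREDICT(X' → ε) = { $, ')' }
For P':
  PREDICT(P' → and E P') = { 'and' }
  PREDICT(P' → ε) = { $, ')', ',' }
For E':
  PREDICT(E' → '+' C E') = { '+' }
  PREDICT(E' → ε) = { $, ')', ',', 'and' }
For C:
  PREDICT(C → y) = { 'y' }
  PREDICT(C → n) = { 'n' }
  PREDICT(C → '(' X ')') = { '(' }
X, P, E have a single production, so nothing to check there.

All predict sets are disjoint. The grammar IS LL(1).

Answer: Yes, the grammar is LL(1).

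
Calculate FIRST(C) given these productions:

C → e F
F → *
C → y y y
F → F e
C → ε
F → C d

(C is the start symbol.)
{ 'e', 'y', ε }

To compute FIRST(C), examine every production with C on the left-hand side, reading each right-hand side left to right until a non-nullable symbol is reached.

From C → e F:
  - e is a terminal: add 'e' and stop
From C → y y y:
  - y is a terminal: add 'y' and stop
From C → ε:
  - ε-production, so ε ∈ FIRST(C)

Collecting: FIRST(C) = { 'e', 'y', ε }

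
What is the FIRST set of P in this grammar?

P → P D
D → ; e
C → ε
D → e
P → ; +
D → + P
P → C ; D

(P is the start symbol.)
{ ';' }

FIRST sets of the other non-terminals involved (by the same procedure, iterated to a fixed point):
  FIRST(C) = { ε }

From P → P D:
  - P is the symbol being defined: contributes nothing new
    P is not nullable, so stop
From P → ; +:
  - ';' is a terminal: add ';' and stop
From P → C ; D:
  - C is a non-terminal: add FIRST(C) \ {ε} = { }
    C is nullable, so continue to the next symbol
  - ';' is a terminal: add ';' and stop

Collecting: FIRST(P) = { ';' }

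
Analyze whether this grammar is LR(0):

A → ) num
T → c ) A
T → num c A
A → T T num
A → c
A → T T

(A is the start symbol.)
No. Shift-reduce conflict between [A → c .] and [T → c . ) A]

Augment with A' → A and build the canonical LR(0) collection (I0 = CLOSURE({[A' → . A]}), then GOTO on every symbol after a dot until no new states appear). It has 14 states:
  I0: { [A → . ) num], [A → . T T num], [A → . T T], [A → . c], [A' → . A], [T → . c ) A], [T → . num c A] }  — shift
  I1: { [A → ) . num] }  — shift
  I2: { [A' → A .] }  — accept
  I3: { [A → T . T num], [A → T . T], [T → . c ) A], [T → . num c A] }  — shift
  I4: { [A → c .], [T → c . ) A] }  — shift, reduce
  I5: { [T → num . c A] }  — shift
  I6: { [A → . ) num], [A → . T T num], [A → . T T], [A → . c], [T → . c ) A], [T → . num c A], [T → num c . A] }  — shift
  I7: { [T → num c A .] }  — reduce
  I8: { [A → . ) num], [A → . T T num], [A → . T T], [A → . c], [T → . c ) A], [T → . num c A], [T → c ) . A] }  — shift
  I9: { [T → c ) A .] }  — reduce
  I10: { [A → T T . num], [A → T T .] }  — shift, reduce
  I11: { [T → c . ) A] }  — shift
  I12: { [A → T T num .] }  — reduce
  I13: { [A → ) num .] }  — reduce

Conflict in state I4:
  Shift-reduce conflict between [A → c .] and [T → c . ) A]
So the grammar is NOT LR(0).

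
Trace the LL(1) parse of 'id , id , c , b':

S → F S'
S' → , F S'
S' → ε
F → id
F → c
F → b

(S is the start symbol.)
LL(1) parsing maintains a stack (initially the start symbol over $) and the input. At each step: if the stack top is a terminal, match it against the current input token; if it is a non-terminal N, replace it with the RHS of M[N, lookahead] (the unique production whose predict set contains the lookahead).

Stack is shown with the top on the left.

Stack     Input              Action
-----------------------------------
S $       id , id , c , b $  output S → F S'
F S' $    id , id , c , b $  output F → id
id S' $   id , id , c , b $  match 'id'
S' $      , id , c , b $     output S' → , F S'
, F S' $  , id , c , b $     match ','
F S' $    id , c , b $       output F → id
id S' $   id , c , b $       match 'id'
S' $      , c , b $          output S' → , F S'
, F S' $  , c , b $          match ','
F S' $    c , b $            output F → c
c S' $    c , b $            match 'c'
S' $      , b $              output S' → , F S'
, F S' $  , b $              match ','
F S' $    b $                output F → b
b S' $    b $                match 'b'
S' $      $                  output S' → ε
$         $                  accept

The string is accepted.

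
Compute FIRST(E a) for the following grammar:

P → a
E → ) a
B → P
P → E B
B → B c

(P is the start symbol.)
{ ')' }

FIRST sets of the non-terminals involved (from the grammar, by fixed-point iteration):
  FIRST(E) = { ')' }

To compute FIRST(E a), process the symbols left to right:
Symbol E is a non-terminal. Add FIRST(E) \ {ε} = { ')' }
E is not nullable (ε ∉ FIRST(E)), so stop here.
FIRST(E a) = { ')' }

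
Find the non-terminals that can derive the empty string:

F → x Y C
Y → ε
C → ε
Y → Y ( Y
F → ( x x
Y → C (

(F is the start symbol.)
A non-terminal is nullable if it can derive ε (the empty string): either it has an ε-production, or it has a production whose right-hand side consists entirely of nullable non-terminals.

ε-productions: Y → ε, C → ε
So Y, C are immediately nullable.
No further non-terminal can be added: every production for the remaining non-terminals contains a terminal or a non-nullable non-terminal.
Nullable = { 'C', 'Y' }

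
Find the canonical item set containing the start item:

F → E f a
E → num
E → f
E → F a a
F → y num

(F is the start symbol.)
First, augment the grammar with F' → F
I₀ = CLOSURE({ [F' → . F] }):
  [F' → . F] has the dot before F: add [F → . E f a], [F → . y num]
  [F → . E f a] has the dot before E: add [E → . num], [E → . f], [E → . F a a]
No further items can be added.

I₀ = { [E → . F a a], [E → . f], [E → . num], [F → . E f a], [F → . y num], [F' → . F] }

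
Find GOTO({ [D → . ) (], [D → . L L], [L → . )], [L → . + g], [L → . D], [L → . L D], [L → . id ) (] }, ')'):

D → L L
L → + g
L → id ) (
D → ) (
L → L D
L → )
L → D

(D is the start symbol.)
{ [D → ) . (], [L → ) .] }

GOTO(I, ')') = CLOSURE({ [A → αX.β] : [A → α.Xβ] ∈ I, X = ')' })

Items with dot before ')', with the dot advanced:
  [D → . ) (] → [D → ) . (]
  [L → . )] → [L → ) .]
Closure adds nothing (no advanced item has the dot before a non-terminal).

GOTO = { [D → ) . (], [L → ) .] }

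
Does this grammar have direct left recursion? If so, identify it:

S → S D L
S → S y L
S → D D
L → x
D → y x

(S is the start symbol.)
Direct left recursion occurs when N → N α for some non-terminal N (the right-hand side begins with the left-hand side itself).

S → S D L: LEFT RECURSIVE (starts with S)
S → S y L: LEFT RECURSIVE (starts with S)
S → D D: starts with D
L → x: starts with x
D → y x: starts with y

The grammar has direct left recursion on: S.

Answer: Yes, S is left-recursive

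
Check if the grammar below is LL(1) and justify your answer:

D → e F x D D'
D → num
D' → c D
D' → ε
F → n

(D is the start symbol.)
A grammar is LL(1) if for each non-terminal N with multiple productions, the predict sets of those productions are pairwise disjoint, where PREDICT(N → α) = (FIRST(α) \ {ε}) ∪ (FOLLOW(N) if α ⇒* ε).

Relevant sets:
  FOLLOW(D') = { $, 'c' }

For D:
  PREDICT(D → e F x D D') = { 'e' }
  PREDICT(D → num) = { 'num' }
For D':
  PREDICT(D' → c D) = { 'c' }
  PREDICT(D' → ε) = { $, 'c' }
F has a single production, so nothing to check there.

Conflict found: Predict set conflict for D': { 'c' }
The grammar is NOT LL(1).

Answer: No. Predict set conflict for D': { 'c' }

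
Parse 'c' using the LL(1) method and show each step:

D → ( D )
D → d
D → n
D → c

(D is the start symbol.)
Stack is shown with the top on the left.

Stack  Input  Action
--------------------
D $    c $    output D → c
c $    c $    match 'c'
$      $      accept

The string is accepted.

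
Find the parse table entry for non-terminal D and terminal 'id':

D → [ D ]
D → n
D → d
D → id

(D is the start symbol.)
D → id

To find M[D, 'id'], we find productions for D where 'id' is in the predict set (PREDICT(N → α) = (FIRST(α) \ {ε}) ∪ (FOLLOW(N) if α ⇒* ε)).

D → [ D ]: PREDICT = { '[' }
D → n: PREDICT = { 'n' }
D → d: PREDICT = { 'd' }
D → id: PREDICT = { 'id' }
  'id' is in predict set, so this production goes in M[D, 'id']

M[D, 'id'] = D → id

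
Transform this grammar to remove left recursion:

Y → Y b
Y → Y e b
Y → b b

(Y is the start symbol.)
Y → b b Y'
Y' → b Y'
Y' → e b Y'
Y' → ε

Y is directly left-recursive. The standard transformation for
  A → A α₁ | ... | A α_m | β₁ | ... | β_n
is
  A  → β₁ A' | ... | β_n A'
  A' → α₁ A' | ... | α_m A' | ε

Y → b b becomes Y → b b Y'
Y → Y b becomes Y' → b Y'
Y → Y e b becomes Y' → e b Y'
Add Y' → ε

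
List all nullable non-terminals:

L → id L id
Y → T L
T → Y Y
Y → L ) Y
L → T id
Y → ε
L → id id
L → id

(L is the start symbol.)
A non-terminal is nullable if it can derive ε (the empty string): either it has an ε-production, or it has a production whose right-hand side consists entirely of nullable non-terminals.

ε-productions: Y → ε
So Y is immediately nullable.
T → Y Y: every symbol on the right is nullable, so T is nullable too.
No further non-terminal can be added: every production for the remaining non-terminals contains a terminal or a non-nullable non-terminal.
Nullable = { 'T', 'Y' }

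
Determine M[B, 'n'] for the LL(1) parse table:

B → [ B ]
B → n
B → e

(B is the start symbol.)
B → n

To find M[B, 'n'], we find productions for B where 'n' is in the predict set (PREDICT(N → α) = (FIRST(α) \ {ε}) ∪ (FOLLOW(N) if α ⇒* ε)).

B → [ B ]: PREDICT = { '[' }
B → n: PREDICT = { 'n' }
  'n' is in predict set, so this production goes in M[B, 'n']
B → e: PREDICT = { 'e' }

M[B, 'n'] = B → n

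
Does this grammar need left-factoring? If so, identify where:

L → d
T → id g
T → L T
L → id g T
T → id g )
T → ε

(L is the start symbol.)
Left-factoring is needed when two productions for the same non-terminal
share a common prefix on the right-hand side.

Productions for L:
  L → d
  L → id g T
Productions for T:
  T → id g
  T → L T
  T → id g )
  T → ε

Found common prefix 'id g' in productions for T

Answer: Yes, T has productions with common prefix 'id g'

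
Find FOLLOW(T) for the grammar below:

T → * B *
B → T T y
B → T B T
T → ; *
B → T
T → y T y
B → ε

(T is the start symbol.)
To compute FOLLOW(T), find every occurrence of T on a right-hand side N → α T β: add FIRST(β) \ {ε}, and if β is empty or nullable also add FOLLOW(N). Iterate to a fixed point.

T is the start symbol, so $ ∈ FOLLOW(T).
In B → T T y: T is followed by T y, add FIRST(T y) \ {ε} = { '*', ';', 'y' }
In B → T T y: T is followed by y, add FIRST(y) \ {ε} = { 'y' }
In B → T B T: T is followed by B T, add FIRST(B T) \ {ε} = { '*', ';', 'y' }
In B → T B T: T is at the end, add FOLLOW(B)
In B → T: T is at the end, add FOLLOW(B)
In T → y T y: T is followed by y, add FIRST(y) \ {ε} = { 'y' }

The FOLLOW sets referred to above (computed the same way, to a fixed point):
  FOLLOW(B) = { '*', ';', 'y' }

Taking the union: FOLLOW(T) = { $, '*', ';', 'y' }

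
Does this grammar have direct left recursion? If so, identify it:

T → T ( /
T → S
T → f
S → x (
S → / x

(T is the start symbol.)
Yes, T is left-recursive

T → T ( /: LEFT RECURSIVE (starts with T)
T → S: starts with S
T → f: starts with f
S → x (: starts with x
S → / x: starts with '/'

The grammar has direct left recursion on: T.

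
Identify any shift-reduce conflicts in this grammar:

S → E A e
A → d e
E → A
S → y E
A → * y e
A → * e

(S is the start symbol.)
No shift-reduce conflicts

Augment with S' → S and build the canonical LR(0) collection (I0 = CLOSURE({[S' → . S]}), then GOTO on every symbol after a dot until no new states appear). It has 14 states:
  I0: { [A → . * e], [A → . * y e], [A → . d e], [E → . A], [S → . E A e], [S → . y E], [S' → . S] }  — shift
  I1: { [A → * . e], [A → * . y e] }  — shift
  I2: { [E → A .] }  — reduce
  I3: { [A → . * e], [A → . * y e], [A → . d e], [S → E . A e] }  — shift
  I4: { [S' → S .] }  — accept
  I5: { [A → d . e] }  — shift
  I6: { [A → . * e], [A → . * y e], [A → . d e], [E → . A], [S → y . E] }  — shift
  I7: { [S → y E .] }  — reduce
  I8: { [A → d e .] }  — reduce
  I9: { [S → E A . e] }  — shift
  I10: { [S → E A e .] }  — reduce
  I11: { [A → * e .] }  — reduce
  I12: { [A → * y . e] }  — shift
  I13: { [A → * y e .] }  — reduce

No state contains both a complete item and a shift item.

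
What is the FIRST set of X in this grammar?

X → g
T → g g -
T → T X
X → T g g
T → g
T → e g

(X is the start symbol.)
To compute FIRST(X), examine every production with X on the left-hand side, reading each right-hand side left to right until a non-nullable symbol is reached.

FIRST sets of the other non-terminals involved (by the same procedure, iterated to a fixed point):
  FIRST(T) = { 'e', 'g' }

From X → g:
  - g is a terminal: add 'g' and stop
From X → T g g:
  - T is a non-terminal: add FIRST(T) \ {ε} = { 'e', 'g' }
    T is not nullable, so stop

Collecting: FIRST(X) = { 'e', 'g' }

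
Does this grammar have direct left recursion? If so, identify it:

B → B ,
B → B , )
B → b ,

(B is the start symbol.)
B → B ,: LEFT RECURSIVE (starts with B)
B → B , ): LEFT RECURSIVE (starts with B)
B → b ,: starts with b

The grammar has direct left recursion on: B.

Answer: Yes, B is left-recursive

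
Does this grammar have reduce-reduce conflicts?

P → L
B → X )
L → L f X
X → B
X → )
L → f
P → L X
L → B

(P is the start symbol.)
Yes — I2: [L → B .] vs [X → B .]

Augment with P' → P and build the canonical LR(0) collection (I0 = CLOSURE({[P' → . P]}), then GOTO on every symbol after a dot until no new states appear). It has 12 states:
  I0: { [B → . X )], [L → . B], [L → . L f X], [L → . f], [P → . L X], [P → . L], [P' → . P], [X → . )], [X → . B] }  — shift
  I1: { [X → ) .] }  — reduce
  I2: { [L → B .], [X → B .] }  — 2 reduces
  I3: { [B → . X )], [L → L . f X], [P → L . X], [P → L .], [X → . )], [X → . B] }  — shift, reduce
  I4: { [P' → P .] }  — accept
  I5: { [B → X . )] }  — shift
  I6: { [L → f .] }  — reduce
  I7: { [B → X ) .] }  — reduce
  I8: { [X → B .] }  — reduce
  I9: { [B → X . )], [P → L X .] }  — shift, reduce
  I10: { [B → . X )], [L → L f . X], [X → . )], [X → . B] }  — shift
  I11: { [B → X . )], [L → L f X .] }  — shift, reduce

I2 contains complete items [L → B .], [X → B .] — reduce-reduce conflict.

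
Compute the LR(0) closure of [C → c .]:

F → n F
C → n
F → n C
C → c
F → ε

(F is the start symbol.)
Start with: [C → c .]
The dot is at the end, so nothing is added.

CLOSURE = { [C → c .] }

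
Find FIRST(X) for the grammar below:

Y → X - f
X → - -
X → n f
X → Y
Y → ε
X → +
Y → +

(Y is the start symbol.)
FIRST sets of the other non-terminals involved (by the same procedure, iterated to a fixed point):
  FIRST(Y) = { '+', '-', 'n', ε }

From X → - -:
  - '-' is a terminal: add '-' and stop
From X → n f:
  - n is a terminal: add 'n' and stop
From X → Y:
  - Y is a non-terminal: add FIRST(Y) \ {ε} = { '+', '-', 'n' }
    Y is nullable and nothing follows, so the whole right-hand side can vanish: ε ∈ FIRST(X)
From X → +:
  - '+' is a terminal: add '+' and stop

Collecting: FIRST(X) = { '+', '-', 'n', ε }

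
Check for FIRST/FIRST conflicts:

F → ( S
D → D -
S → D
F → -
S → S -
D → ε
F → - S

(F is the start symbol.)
FIRST sets of the non-terminals at (or reachable through a nullable prefix from) the front of some alternative:
  FIRST(D) = { '-', ε }
  FIRST(S) = { '-', ε }

Productions for F:
  F → ( S: FIRST = { '(' }
  F → -: FIRST = { '-' }
  F → - S: FIRST = { '-' }
Productions for D:
  D → D -: FIRST = { '-' }
  D → ε: FIRST = { ε }
Productions for S:
  S → D: FIRST = { '-', ε }
  S → S -: FIRST = { '-' }

Conflict for F: F → - and F → - S
  Overlap: { '-' }
Conflict for S: S → D and S → S -
  Overlap: { '-' }

Answer: Yes. F → '-' / F → '-' S on { '-' }; S → D / S → S '-' on { '-' }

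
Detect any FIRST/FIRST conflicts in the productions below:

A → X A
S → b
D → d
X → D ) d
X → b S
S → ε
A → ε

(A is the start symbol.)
No FIRST/FIRST conflicts.

A FIRST/FIRST conflict occurs when two productions N → α and N → β for the same non-terminal have FIRST(α) ∩ FIRST(β) ≠ ∅ (with ε ∈ FIRST of a nullable right-hand side, so two nullable alternatives also conflict).

FIRST sets of the non-terminals at (or reachable through a nullable prefix from) the front of some alternative:
  FIRST(X) = { 'b', 'd' }
  FIRST(D) = { 'd' }

Productions for A:
  A → X A: FIRST = { 'b', 'd' }
  A → ε: FIRST = { ε }
Productions for S:
  S → b: FIRST = { 'b' }
  S → ε: FIRST = { ε }
Productions for X:
  X → D ) d: FIRST = { 'd' }
  X → b S: FIRST = { 'b' }
D has only one production, so no FIRST/FIRST conflict is possible there.

All alternatives of each non-terminal have pairwise disjoint FIRST sets.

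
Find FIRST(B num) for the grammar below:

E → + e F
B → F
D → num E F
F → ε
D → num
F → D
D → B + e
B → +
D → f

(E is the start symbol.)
FIRST sets of the non-terminals involved (from the grammar, by fixed-point iteration):
  FIRST(B) = { '+', 'f', 'num', ε }

To compute FIRST(B num), process the symbols left to right:
Symbol B is a non-terminal. Add FIRST(B) \ {ε} = { '+', 'f', 'num' }
B is nullable (ε ∈ FIRST(B)), continue to the next symbol.
Symbol num is a terminal. Add 'num' and stop.
FIRST(B num) = { '+', 'f', 'num' }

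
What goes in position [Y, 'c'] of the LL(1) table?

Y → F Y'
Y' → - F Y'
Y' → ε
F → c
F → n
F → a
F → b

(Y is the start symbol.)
To find M[Y, 'c'], we find productions for Y where 'c' is in the predict set (PREDICT(N → α) = (FIRST(α) \ {ε}) ∪ (FOLLOW(N) if α ⇒* ε)).

Relevant sets:
  FIRST(F) = { 'a', 'b', 'c', 'n' }

Y → F Y': PREDICT = { 'a', 'b', 'c', 'n' }
  'c' is in predict set, so this production goes in M[Y, 'c']

M[Y, 'c'] = Y → F Y'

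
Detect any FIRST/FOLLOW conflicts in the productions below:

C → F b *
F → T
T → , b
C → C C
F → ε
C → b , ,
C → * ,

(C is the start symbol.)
No FIRST/FOLLOW conflicts.

Nullable non-terminals: F.
FIRST sets used below: FIRST(T) = { ',' }

F: nullable alternative(s) F → ε; FOLLOW(F) = { 'b' }
  F → T: FIRST \ {ε} = { ',' } — disjoint from FOLLOW(F)
  F → ε: FIRST \ {ε} = { } — this is the only nullable alternative, skip

C, T have no nullable alternative, so no FIRST/FOLLOW check is needed there.

No FIRST/FOLLOW conflicts found.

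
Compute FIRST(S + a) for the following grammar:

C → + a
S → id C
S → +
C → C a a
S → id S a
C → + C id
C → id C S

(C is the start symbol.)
{ '+', 'id' }

FIRST sets of the non-terminals involved (from the grammar, by fixed-point iteration):
  FIRST(S) = { '+', 'id' }

To compute FIRST(S + a), process the symbols left to right:
Symbol S is a non-terminal. Add FIRST(S) \ {ε} = { '+', 'id' }
S is not nullable (ε ∉ FIRST(S)), so stop here.
FIRST(S + a) = { '+', 'id' }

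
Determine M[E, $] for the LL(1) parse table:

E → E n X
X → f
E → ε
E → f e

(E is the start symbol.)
To find M[E, $], we find productions for E where $ is in the predict set (PREDICT(N → α) = (FIRST(α) \ {ε}) ∪ (FOLLOW(N) if α ⇒* ε)).

Relevant sets:
  FIRST(E) = { 'f', 'n', ε }
  FOLLOW(E) = { $, 'n' }

E → E n X: PREDICT = { 'f', 'n' }
E → ε: PREDICT = { $, 'n' }
  $ is in predict set, so this production goes in M[E, $]
E → f e: PREDICT = { 'f' }

M[E, $] = E → ε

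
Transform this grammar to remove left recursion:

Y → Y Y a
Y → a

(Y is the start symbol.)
Y → a Y'
Y' → Y a Y'
Y' → ε

Y is directly left-recursive. The standard transformation for
  A → A α₁ | ... | A α_m | β₁ | ... | β_n
is
  A  → β₁ A' | ... | β_n A'
  A' → α₁ A' | ... | α_m A' | ε

Y → a becomes Y → a Y'
Y → Y Y a becomes Y' → Y a Y'
Add Y' → ε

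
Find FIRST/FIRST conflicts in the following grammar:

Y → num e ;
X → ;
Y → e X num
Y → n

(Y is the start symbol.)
No FIRST/FIRST conflicts.

A FIRST/FIRST conflict occurs when two productions N → α and N → β for the same non-terminal have FIRST(α) ∩ FIRST(β) ≠ ∅ (with ε ∈ FIRST of a nullable right-hand side, so two nullable alternatives also conflict).

Productions for Y:
  Y → num e ;: FIRST = { 'num' }
  Y → e X num: FIRST = { 'e' }
  Y → n: FIRST = { 'n' }
X has only one production, so no FIRST/FIRST conflict is possible there.

All alternatives of each non-terminal have pairwise disjoint FIRST sets.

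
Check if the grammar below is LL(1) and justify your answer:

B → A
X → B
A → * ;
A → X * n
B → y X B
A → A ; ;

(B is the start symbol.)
No. Predict set conflict for B: { 'y' }

A grammar is LL(1) if for each non-terminal N with multiple productions, the predict sets of those productions are pairwise disjoint, where PREDICT(N → α) = (FIRST(α) \ {ε}) ∪ (FOLLOW(N) if α ⇒* ε).

Relevant sets:
  FIRST(A) = { '*', 'y' }
  FIRST(X) = { '*', 'y' }

For B:
  PREDICT(B → A) = { '*', 'y' }
  PREDICT(B → y X B) = { 'y' }
For A:
  PREDICT(A → '*' ';') = { '*' }
  PREDICT(A → X '*' n) = { '*', 'y' }
  PREDICT(A → A ';' ';') = { '*', 'y' }
X has a single production, so nothing to check there.

Conflict found: Predict set conflict for B: { 'y' }
The grammar is NOT LL(1).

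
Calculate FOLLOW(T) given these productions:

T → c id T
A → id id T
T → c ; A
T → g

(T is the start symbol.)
T is the start symbol, so $ ∈ FOLLOW(T).
In T → c id T: T is at the end; this adds FOLLOW(T) to itself — nothing new
In A → id id T: T is at the end, add FOLLOW(A)

The FOLLOW sets referred to above (computed the same way, to a fixed point):
  FOLLOW(A) = { $ }

Taking the union: FOLLOW(T) = { $ }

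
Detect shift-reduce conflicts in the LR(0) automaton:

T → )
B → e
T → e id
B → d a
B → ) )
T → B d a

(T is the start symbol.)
Augment with T' → T and build the canonical LR(0) collection (I0 = CLOSURE({[T' → . T]}), then GOTO on every symbol after a dot until no new states appear). It has 11 states:
  I0: { [B → . ) )], [B → . d a], [B → . e], [T → . )], [T → . B d a], [T → . e id], [T' → . T] }  — shift
  I1: { [B → ) . )], [T → ) .] }  — shift, reduce
  I2: { [T → B . d a] }  — shift
  I3: { [T' → T .] }  — accept
  I4: { [B → d . a] }  — shift
  I5: { [B → e .], [T → e . id] }  — shift, reduce
  I6: { [T → e id .] }  — reduce
  I7: { [B → d a .] }  — reduce
  I8: { [T → B d . a] }  — shift
  I9: { [T → B d a .] }  — reduce
  I10: { [B → ) ) .] }  — reduce

I1 contains reduce item [T → ) .] and shift item [B → ) . )] — shift-reduce conflict.
I5 contains reduce item [B → e .] and shift item [T → e . id] — shift-reduce conflict.

Answer: Yes — I1: [T → ) .] vs [B → ) . )]; I5: [B → e .] vs [T → e . id]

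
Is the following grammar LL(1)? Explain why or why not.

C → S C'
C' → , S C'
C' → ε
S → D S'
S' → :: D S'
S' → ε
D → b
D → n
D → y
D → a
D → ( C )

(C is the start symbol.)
A grammar is LL(1) if for each non-terminal N with multiple productions, the predict sets of those productions are pairwise disjoint, where PREDICT(N → α) = (FIRST(α) \ {ε}) ∪ (FOLLOW(N) if α ⇒* ε).

Relevant sets:
  FOLLOW(C') = { $, ')' }
  FOLLOW(S') = { $, ')', ',' }

For C':
  PREDICT(C' → ',' S C') = { ',' }
  PREDICT(C' → ε) = { $, ')' }
For S':
  PREDICT(S' → :: D S') = { '::' }
  PREDICT(S' → ε) = { $, ')', ',' }
For D:
  PREDICT(D → b) = { 'b' }
  PREDICT(D → n) = { 'n' }
  PREDICT(D → y) = { 'y' }
  PREDICT(D → a) = { 'a' }
  PREDICT(D → '(' C ')') = { '(' }
C, S have a single production, so nothing to check there.

All predict sets are disjoint. The grammar IS LL(1).

Answer: Yes, the grammar is LL(1).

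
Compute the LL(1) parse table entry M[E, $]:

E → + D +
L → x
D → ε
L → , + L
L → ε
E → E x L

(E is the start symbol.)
Empty (error entry)

To find M[E, $], we find productions for E where $ is in the predict set (PREDICT(N → α) = (FIRST(α) \ {ε}) ∪ (FOLLOW(N) if α ⇒* ε)).

Relevant sets:
  FIRST(E) = { '+' }

E → + D +: PREDICT = { '+' }
E → E x L: PREDICT = { '+' }

M[E, $] is empty (no production applies)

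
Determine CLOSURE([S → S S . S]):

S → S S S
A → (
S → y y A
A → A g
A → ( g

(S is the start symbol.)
{ [S → . S S S], [S → . y y A], [S → S S . S] }

Start with: [S → S S . S]
  [S → S S . S] has the dot before S: add [S → . S S S], [S → . y y A]
No further items can be added.

CLOSURE = { [S → . S S S], [S → . y y A], [S → S S . S] }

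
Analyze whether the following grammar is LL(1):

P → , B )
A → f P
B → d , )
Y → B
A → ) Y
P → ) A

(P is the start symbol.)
A grammar is LL(1) if for each non-terminal N with multiple productions, the predict sets of those productions are pairwise disjoint, where PREDICT(N → α) = (FIRST(α) \ {ε}) ∪ (FOLLOW(N) if α ⇒* ε).

For P:
  PREDICT(P → ',' B ')') = { ',' }
  PREDICT(P → ')' A) = { ')' }
For A:
  PREDICT(A → f P) = { 'f' }
  PREDICT(A → ')' Y) = { ')' }
B, Y have a single production, so nothing to check there.

All predict sets are disjoint. The grammar IS LL(1).

Answer: Yes, the grammar is LL(1).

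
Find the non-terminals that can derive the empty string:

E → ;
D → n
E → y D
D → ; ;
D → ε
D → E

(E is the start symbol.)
ε-productions: D → ε
So D is immediately nullable.
No further non-terminal can be added: every production for the remaining non-terminals contains a terminal or a non-nullable non-terminal.
Nullable = { 'D' }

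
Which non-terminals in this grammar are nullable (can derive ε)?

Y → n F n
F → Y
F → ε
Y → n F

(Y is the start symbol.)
{ 'F' }

A non-terminal is nullable if it can derive ε (the empty string): either it has an ε-production, or it has a production whose right-hand side consists entirely of nullable non-terminals.

ε-productions: F → ε
So F is immediately nullable.
No further non-terminal can be added: every production for the remaining non-terminals contains a terminal or a non-nullable non-terminal.
Nullable = { 'F' }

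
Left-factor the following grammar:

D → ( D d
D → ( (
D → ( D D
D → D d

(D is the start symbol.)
Left-factoring transforms A → αβ₁ | αβ₂ into A → αA' and A' → β₁ | β₂
(α is the longest common prefix among the alternatives). Repeat until
no nonterminal has two alternatives with a common prefix.

Round 1: D has alternatives sharing prefix '('. Introduce D': D → ( D'
  Add: D' → D d
  Add: D' → (
  Add: D' → D D

Round 2: D' has alternatives sharing prefix 'D'. Introduce D'': D' → D D''
  Add: D'' → d
  Add: D'' → D

No remaining common prefixes — done.

Resulting grammar:
D → ( D'
D' → D D''
D'' → d
D'' → D
D' → (
D → D d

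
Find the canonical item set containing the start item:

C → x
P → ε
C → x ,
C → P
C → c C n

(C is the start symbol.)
{ [C → . P], [C → . c C n], [C → . x ,], [C → . x], [C' → . C], [P → .] }

First, augment the grammar with C' → C
I₀ = CLOSURE({ [C' → . C] }):
  [C' → . C] has the dot before C: add [C → . x], [C → . x ,], [C → . P], [C → . c C n]
  [C → . P] has the dot before P: add [P → .]
No further items can be added.

I₀ = { [C → . P], [C → . c C n], [C → . x ,], [C → . x], [C' → . C], [P → .] }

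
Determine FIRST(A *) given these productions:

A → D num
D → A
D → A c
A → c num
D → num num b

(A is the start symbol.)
FIRST sets of the non-terminals involved (from the grammar, by fixed-point iteration):
  FIRST(A) = { 'c', 'num' }

To compute FIRST(A *), process the symbols left to right:
Symbol A is a non-terminal. Add FIRST(A) \ {ε} = { 'c', 'num' }
A is not nullable (ε ∉ FIRST(A)), so stop here.
FIRST(A *) = { 'c', 'num' }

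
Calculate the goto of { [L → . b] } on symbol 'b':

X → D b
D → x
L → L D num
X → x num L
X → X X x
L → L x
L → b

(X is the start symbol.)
{ [L → b .] }

GOTO(I, 'b') = CLOSURE({ [A → αX.β] : [A → α.Xβ] ∈ I, X = 'b' })

Items with dot before 'b', with the dot advanced:
  [L → . b] → [L → b .]
Closure adds nothing (no advanced item has the dot before a non-terminal).

GOTO = { [L → b .] }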